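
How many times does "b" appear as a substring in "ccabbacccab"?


Searching for "b" in "ccabbacccab"
Scanning each position:
  Position 0: "c" => no
  Position 1: "c" => no
  Position 2: "a" => no
  Position 3: "b" => MATCH
  Position 4: "b" => MATCH
  Position 5: "a" => no
  Position 6: "c" => no
  Position 7: "c" => no
  Position 8: "c" => no
  Position 9: "a" => no
  Position 10: "b" => MATCH
Total occurrences: 3

3


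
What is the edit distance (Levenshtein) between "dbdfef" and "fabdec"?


Computing edit distance: "dbdfef" -> "fabdec"
DP table:
           f    a    b    d    e    c
      0    1    2    3    4    5    6
  d   1    1    2    3    3    4    5
  b   2    2    2    2    3    4    5
  d   3    3    3    3    2    3    4
  f   4    3    4    4    3    3    4
  e   5    4    4    5    4    3    4
  f   6    5    5    5    5    4    4
Edit distance = dp[6][6] = 4

4


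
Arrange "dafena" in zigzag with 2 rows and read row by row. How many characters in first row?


Zigzag "dafena" into 2 rows:
Placing characters:
  'd' => row 0
  'a' => row 1
  'f' => row 0
  'e' => row 1
  'n' => row 0
  'a' => row 1
Rows:
  Row 0: "dfn"
  Row 1: "aea"
First row length: 3

3


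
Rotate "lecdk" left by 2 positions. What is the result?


Input: "lecdk", rotate left by 2
First 2 characters: "le"
Remaining characters: "cdk"
Concatenate remaining + first: "cdk" + "le" = "cdkle"

cdkle


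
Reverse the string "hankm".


Input: hankm
Reading characters right to left:
  Position 4: 'm'
  Position 3: 'k'
  Position 2: 'n'
  Position 1: 'a'
  Position 0: 'h'
Reversed: mknah

mknah


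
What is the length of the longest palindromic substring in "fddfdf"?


Input: "fddfdf"
Checking substrings for palindromes:
  [0:4] "fddf" (len 4) => palindrome
  [2:5] "dfd" (len 3) => palindrome
  [3:6] "fdf" (len 3) => palindrome
  [1:3] "dd" (len 2) => palindrome
Longest palindromic substring: "fddf" with length 4

4


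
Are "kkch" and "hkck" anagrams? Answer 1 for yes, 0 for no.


Strings: "kkch", "hkck"
Sorted first:  chkk
Sorted second: chkk
Sorted forms match => anagrams

1


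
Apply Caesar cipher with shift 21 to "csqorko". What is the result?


Caesar cipher: shift "csqorko" by 21
  'c' (pos 2) + 21 = pos 23 = 'x'
  's' (pos 18) + 21 = pos 13 = 'n'
  'q' (pos 16) + 21 = pos 11 = 'l'
  'o' (pos 14) + 21 = pos 9 = 'j'
  'r' (pos 17) + 21 = pos 12 = 'm'
  'k' (pos 10) + 21 = pos 5 = 'f'
  'o' (pos 14) + 21 = pos 9 = 'j'
Result: xnljmfj

xnljmfj


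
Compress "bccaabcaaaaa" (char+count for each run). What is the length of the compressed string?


Input: bccaabcaaaaa
Runs:
  'b' x 1 => "b1"
  'c' x 2 => "c2"
  'a' x 2 => "a2"
  'b' x 1 => "b1"
  'c' x 1 => "c1"
  'a' x 5 => "a5"
Compressed: "b1c2a2b1c1a5"
Compressed length: 12

12


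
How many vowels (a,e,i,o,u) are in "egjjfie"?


Input: egjjfie
Checking each character:
  'e' at position 0: vowel (running total: 1)
  'g' at position 1: consonant
  'j' at position 2: consonant
  'j' at position 3: consonant
  'f' at position 4: consonant
  'i' at position 5: vowel (running total: 2)
  'e' at position 6: vowel (running total: 3)
Total vowels: 3

3


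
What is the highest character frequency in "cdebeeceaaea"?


Input: cdebeeceaaea
Character counts:
  'a': 3
  'b': 1
  'c': 2
  'd': 1
  'e': 5
Maximum frequency: 5

5


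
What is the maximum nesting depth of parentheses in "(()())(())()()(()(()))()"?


Input: "(()())(())()()(()(()))()"
Tracking depth:
  Position 0 '(': depth becomes 1
  Position 1 '(': depth becomes 2
  Position 2 ')': depth becomes 1
  Position 3 '(': depth becomes 2
  Position 4 ')': depth becomes 1
  Position 5 ')': depth becomes 0
  Position 6 '(': depth becomes 1
  Position 7 '(': depth becomes 2
  Position 8 ')': depth becomes 1
  Position 9 ')': depth becomes 0
  Position 10 '(': depth becomes 1
  Position 11 ')': depth becomes 0
  Position 12 '(': depth becomes 1
  Position 13 ')': depth becomes 0
  Position 14 '(': depth becomes 1
  Position 15 '(': depth becomes 2
  Position 16 ')': depth becomes 1
  Position 17 '(': depth becomes 2
  Position 18 '(': depth becomes 3
  Position 19 ')': depth becomes 2
  Position 20 ')': depth becomes 1
  Position 21 ')': depth becomes 0
  Position 22 '(': depth becomes 1
  Position 23 ')': depth becomes 0
Maximum depth reached: 3

3


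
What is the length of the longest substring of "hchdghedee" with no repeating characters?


Input: "hchdghedee"
Sliding window (track last position of each char):
  Position 0 ('h'): window [0,0] length 1 -- new best
  Position 1 ('c'): window [0,1] length 2 -- new best
  Position 2 ('h'): repeat (last at 0), move window start to 1
  Position 2 ('h'): window [1,2] length 2
  Position 3 ('d'): window [1,3] length 3 -- new best
  Position 4 ('g'): window [1,4] length 4 -- new best
  Position 5 ('h'): repeat (last at 2), move window start to 3
  Position 5 ('h'): window [3,5] length 3
  Position 6 ('e'): window [3,6] length 4
  Position 7 ('d'): repeat (last at 3), move window start to 4
  Position 7 ('d'): window [4,7] length 4
  Position 8 ('e'): repeat (last at 6), move window start to 7
  Position 8 ('e'): window [7,8] length 2
  Position 9 ('e'): repeat (last at 8), move window start to 9
  Position 9 ('e'): window [9,9] length 1
Longest substring with no repeats: "chdg" with length 4

4


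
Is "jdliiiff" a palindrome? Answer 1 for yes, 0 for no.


Input: jdliiiff
Reversed: ffiiildj
  Compare pos 0 ('j') with pos 7 ('f'): MISMATCH
  Compare pos 1 ('d') with pos 6 ('f'): MISMATCH
  Compare pos 2 ('l') with pos 5 ('i'): MISMATCH
  Compare pos 3 ('i') with pos 4 ('i'): match
Result: not a palindrome

0


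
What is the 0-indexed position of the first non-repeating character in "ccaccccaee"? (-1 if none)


Input: ccaccccaee
Character frequencies:
  'a': 2
  'c': 6
  'e': 2
Scanning left to right for freq == 1:
  Position 0 ('c'): freq=6, skip
  Position 1 ('c'): freq=6, skip
  Position 2 ('a'): freq=2, skip
  Position 3 ('c'): freq=6, skip
  Position 4 ('c'): freq=6, skip
  Position 5 ('c'): freq=6, skip
  Position 6 ('c'): freq=6, skip
  Position 7 ('a'): freq=2, skip
  Position 8 ('e'): freq=2, skip
  Position 9 ('e'): freq=2, skip
  No unique character found => answer = -1

-1


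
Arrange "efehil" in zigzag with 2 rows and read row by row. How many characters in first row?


Zigzag "efehil" into 2 rows:
Placing characters:
  'e' => row 0
  'f' => row 1
  'e' => row 0
  'h' => row 1
  'i' => row 0
  'l' => row 1
Rows:
  Row 0: "eei"
  Row 1: "fhl"
First row length: 3

3


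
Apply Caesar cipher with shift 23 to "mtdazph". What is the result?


Caesar cipher: shift "mtdazph" by 23
  'm' (pos 12) + 23 = pos 9 = 'j'
  't' (pos 19) + 23 = pos 16 = 'q'
  'd' (pos 3) + 23 = pos 0 = 'a'
  'a' (pos 0) + 23 = pos 23 = 'x'
  'z' (pos 25) + 23 = pos 22 = 'w'
  'p' (pos 15) + 23 = pos 12 = 'm'
  'h' (pos 7) + 23 = pos 4 = 'e'
Result: jqaxwme

jqaxwme


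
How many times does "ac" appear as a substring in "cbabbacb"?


Searching for "ac" in "cbabbacb"
Scanning each position:
  Position 0: "cb" => no
  Position 1: "ba" => no
  Position 2: "ab" => no
  Position 3: "bb" => no
  Position 4: "ba" => no
  Position 5: "ac" => MATCH
  Position 6: "cb" => no
Total occurrences: 1

1


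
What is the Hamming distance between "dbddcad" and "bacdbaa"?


Comparing "dbddcad" and "bacdbaa" position by position:
  Position 0: 'd' vs 'b' => differ
  Position 1: 'b' vs 'a' => differ
  Position 2: 'd' vs 'c' => differ
  Position 3: 'd' vs 'd' => same
  Position 4: 'c' vs 'b' => differ
  Position 5: 'a' vs 'a' => same
  Position 6: 'd' vs 'a' => differ
Total differences (Hamming distance): 5

5


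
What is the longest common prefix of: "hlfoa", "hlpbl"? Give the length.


Words: hlfoa, hlpbl
  Position 0: all 'h' => match
  Position 1: all 'l' => match
  Position 2: ('f', 'p') => mismatch, stop
LCP = "hl" (length 2)

2


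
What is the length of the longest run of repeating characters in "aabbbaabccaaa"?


Input: "aabbbaabccaaa"
Scanning for longest run:
  Position 1 ('a'): continues run of 'a', length=2
  Position 2 ('b'): new char, reset run to 1
  Position 3 ('b'): continues run of 'b', length=2
  Position 4 ('b'): continues run of 'b', length=3
  Position 5 ('a'): new char, reset run to 1
  Position 6 ('a'): continues run of 'a', length=2
  Position 7 ('b'): new char, reset run to 1
  Position 8 ('c'): new char, reset run to 1
  Position 9 ('c'): continues run of 'c', length=2
  Position 10 ('a'): new char, reset run to 1
  Position 11 ('a'): continues run of 'a', length=2
  Position 12 ('a'): continues run of 'a', length=3
Longest run: 'b' with length 3

3


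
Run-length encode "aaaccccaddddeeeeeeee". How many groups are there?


Input: aaaccccaddddeeeeeeee
Scanning for consecutive runs:
  Group 1: 'a' x 3 (positions 0-2)
  Group 2: 'c' x 4 (positions 3-6)
  Group 3: 'a' x 1 (positions 7-7)
  Group 4: 'd' x 4 (positions 8-11)
  Group 5: 'e' x 8 (positions 12-19)
Total groups: 5

5


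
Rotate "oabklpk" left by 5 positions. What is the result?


Input: "oabklpk", rotate left by 5
First 5 characters: "oabkl"
Remaining characters: "pk"
Concatenate remaining + first: "pk" + "oabkl" = "pkoabkl"

pkoabkl


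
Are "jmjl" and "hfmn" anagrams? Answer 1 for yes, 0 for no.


Strings: "jmjl", "hfmn"
Sorted first:  jjlm
Sorted second: fhmn
Differ at position 0: 'j' vs 'f' => not anagrams

0


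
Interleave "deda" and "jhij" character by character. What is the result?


Interleaving "deda" and "jhij":
  Position 0: 'd' from first, 'j' from second => "dj"
  Position 1: 'e' from first, 'h' from second => "eh"
  Position 2: 'd' from first, 'i' from second => "di"
  Position 3: 'a' from first, 'j' from second => "aj"
Result: djehdiaj

djehdiaj


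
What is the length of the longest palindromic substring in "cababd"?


Input: "cababd"
Checking substrings for palindromes:
  [1:4] "aba" (len 3) => palindrome
  [2:5] "bab" (len 3) => palindrome
Longest palindromic substring: "aba" with length 3

3


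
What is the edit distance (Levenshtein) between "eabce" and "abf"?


Computing edit distance: "eabce" -> "abf"
DP table:
           a    b    f
      0    1    2    3
  e   1    1    2    3
  a   2    1    2    3
  b   3    2    1    2
  c   4    3    2    2
  e   5    4    3    3
Edit distance = dp[5][3] = 3

3


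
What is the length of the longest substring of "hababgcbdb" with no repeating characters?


Input: "hababgcbdb"
Sliding window (track last position of each char):
  Position 0 ('h'): window [0,0] length 1 -- new best
  Position 1 ('a'): window [0,1] length 2 -- new best
  Position 2 ('b'): window [0,2] length 3 -- new best
  Position 3 ('a'): repeat (last at 1), move window start to 2
  Position 3 ('a'): window [2,3] length 2
  Position 4 ('b'): repeat (last at 2), move window start to 3
  Position 4 ('b'): window [3,4] length 2
  Position 5 ('g'): window [3,5] length 3
  Position 6 ('c'): window [3,6] length 4 -- new best
  Position 7 ('b'): repeat (last at 4), move window start to 5
  Position 7 ('b'): window [5,7] length 3
  Position 8 ('d'): window [5,8] length 4
  Position 9 ('b'): repeat (last at 7), move window start to 8
  Position 9 ('b'): window [8,9] length 2
Longest substring with no repeats: "abgc" with length 4

4


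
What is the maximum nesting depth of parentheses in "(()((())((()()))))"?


Input: "(()((())((()()))))"
Tracking depth:
  Position 0 '(': depth becomes 1
  Position 1 '(': depth becomes 2
  Position 2 ')': depth becomes 1
  Position 3 '(': depth becomes 2
  Position 4 '(': depth becomes 3
  Position 5 '(': depth becomes 4
  Position 6 ')': depth becomes 3
  Position 7 ')': depth becomes 2
  Position 8 '(': depth becomes 3
  Position 9 '(': depth becomes 4
  Position 10 '(': depth becomes 5
  Position 11 ')': depth becomes 4
  Position 12 '(': depth becomes 5
  Position 13 ')': depth becomes 4
  Position 14 ')': depth becomes 3
  Position 15 ')': depth becomes 2
  Position 16 ')': depth becomes 1
  Position 17 ')': depth becomes 0
Maximum depth reached: 5

5


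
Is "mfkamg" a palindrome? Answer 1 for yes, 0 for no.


Input: mfkamg
Reversed: gmakfm
  Compare pos 0 ('m') with pos 5 ('g'): MISMATCH
  Compare pos 1 ('f') with pos 4 ('m'): MISMATCH
  Compare pos 2 ('k') with pos 3 ('a'): MISMATCH
Result: not a palindrome

0


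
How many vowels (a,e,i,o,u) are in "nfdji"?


Input: nfdji
Checking each character:
  'n' at position 0: consonant
  'f' at position 1: consonant
  'd' at position 2: consonant
  'j' at position 3: consonant
  'i' at position 4: vowel (running total: 1)
Total vowels: 1

1


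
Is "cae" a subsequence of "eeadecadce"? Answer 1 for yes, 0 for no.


Check if "cae" is a subsequence of "eeadecadce"
Greedy scan:
  Position 0 ('e'): no match needed
  Position 1 ('e'): no match needed
  Position 2 ('a'): no match needed
  Position 3 ('d'): no match needed
  Position 4 ('e'): no match needed
  Position 5 ('c'): matches sub[0] = 'c'
  Position 6 ('a'): matches sub[1] = 'a'
  Position 7 ('d'): no match needed
  Position 8 ('c'): no match needed
  Position 9 ('e'): matches sub[2] = 'e'
All 3 characters matched => is a subsequence

1


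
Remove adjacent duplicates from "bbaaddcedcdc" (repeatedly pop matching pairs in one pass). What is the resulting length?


Input: bbaaddcedcdc
Stack-based adjacent duplicate removal:
  Read 'b': push. Stack: b
  Read 'b': matches stack top 'b' => pop. Stack: (empty)
  Read 'a': push. Stack: a
  Read 'a': matches stack top 'a' => pop. Stack: (empty)
  Read 'd': push. Stack: d
  Read 'd': matches stack top 'd' => pop. Stack: (empty)
  Read 'c': push. Stack: c
  Read 'e': push. Stack: ce
  Read 'd': push. Stack: ced
  Read 'c': push. Stack: cedc
  Read 'd': push. Stack: cedcd
  Read 'c': push. Stack: cedcdc
Final stack: "cedcdc" (length 6)

6


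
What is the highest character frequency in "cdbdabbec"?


Input: cdbdabbec
Character counts:
  'a': 1
  'b': 3
  'c': 2
  'd': 2
  'e': 1
Maximum frequency: 3

3


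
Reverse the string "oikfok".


Input: oikfok
Reading characters right to left:
  Position 5: 'k'
  Position 4: 'o'
  Position 3: 'f'
  Position 2: 'k'
  Position 1: 'i'
  Position 0: 'o'
Reversed: kofkio

kofkio


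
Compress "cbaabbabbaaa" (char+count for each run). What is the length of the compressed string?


Input: cbaabbabbaaa
Runs:
  'c' x 1 => "c1"
  'b' x 1 => "b1"
  'a' x 2 => "a2"
  'b' x 2 => "b2"
  'a' x 1 => "a1"
  'b' x 2 => "b2"
  'a' x 3 => "a3"
Compressed: "c1b1a2b2a1b2a3"
Compressed length: 14

14


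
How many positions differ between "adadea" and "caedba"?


Comparing "adadea" and "caedba" position by position:
  Position 0: 'a' vs 'c' => DIFFER
  Position 1: 'd' vs 'a' => DIFFER
  Position 2: 'a' vs 'e' => DIFFER
  Position 3: 'd' vs 'd' => same
  Position 4: 'e' vs 'b' => DIFFER
  Position 5: 'a' vs 'a' => same
Positions that differ: 4

4


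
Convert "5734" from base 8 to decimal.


Input: "5734" in base 8
Positional expansion:
  Digit '5' (value 5) x 8^3 = 2560
  Digit '7' (value 7) x 8^2 = 448
  Digit '3' (value 3) x 8^1 = 24
  Digit '4' (value 4) x 8^0 = 4
Sum = 3036

3036


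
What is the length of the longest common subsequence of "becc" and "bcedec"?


LCS of "becc" and "bcedec"
DP table:
           b    c    e    d    e    c
      0    0    0    0    0    0    0
  b   0    1    1    1    1    1    1
  e   0    1    1    2    2    2    2
  c   0    1    2    2    2    2    3
  c   0    1    2    2    2    2    3
LCS length = dp[4][6] = 3

3


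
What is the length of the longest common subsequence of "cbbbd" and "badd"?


LCS of "cbbbd" and "badd"
DP table:
           b    a    d    d
      0    0    0    0    0
  c   0    0    0    0    0
  b   0    1    1    1    1
  b   0    1    1    1    1
  b   0    1    1    1    1
  d   0    1    1    2    2
LCS length = dp[5][4] = 2

2


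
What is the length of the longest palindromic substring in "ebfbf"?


Input: "ebfbf"
Checking substrings for palindromes:
  [1:4] "bfb" (len 3) => palindrome
  [2:5] "fbf" (len 3) => palindrome
Longest palindromic substring: "bfb" with length 3

3


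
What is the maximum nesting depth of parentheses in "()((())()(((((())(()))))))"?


Input: "()((())()(((((())(()))))))"
Tracking depth:
  Position 0 '(': depth becomes 1
  Position 1 ')': depth becomes 0
  Position 2 '(': depth becomes 1
  Position 3 '(': depth becomes 2
  Position 4 '(': depth becomes 3
  Position 5 ')': depth becomes 2
  Position 6 ')': depth becomes 1
  Position 7 '(': depth becomes 2
  Position 8 ')': depth becomes 1
  Position 9 '(': depth becomes 2
  Position 10 '(': depth becomes 3
  Position 11 '(': depth becomes 4
  Position 12 '(': depth becomes 5
  Position 13 '(': depth becomes 6
  Position 14 '(': depth becomes 7
  Position 15 ')': depth becomes 6
  Position 16 ')': depth becomes 5
  Position 17 '(': depth becomes 6
  Position 18 '(': depth becomes 7
  Position 19 ')': depth becomes 6
  Position 20 ')': depth becomes 5
  Position 21 ')': depth becomes 4
  Position 22 ')': depth becomes 3
  Position 23 ')': depth becomes 2
  Position 24 ')': depth becomes 1
  Position 25 ')': depth becomes 0
Maximum depth reached: 7

7


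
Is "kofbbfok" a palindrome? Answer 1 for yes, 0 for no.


Input: kofbbfok
Reversed: kofbbfok
  Compare pos 0 ('k') with pos 7 ('k'): match
  Compare pos 1 ('o') with pos 6 ('o'): match
  Compare pos 2 ('f') with pos 5 ('f'): match
  Compare pos 3 ('b') with pos 4 ('b'): match
Result: palindrome

1


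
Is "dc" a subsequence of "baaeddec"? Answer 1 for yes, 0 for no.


Check if "dc" is a subsequence of "baaeddec"
Greedy scan:
  Position 0 ('b'): no match needed
  Position 1 ('a'): no match needed
  Position 2 ('a'): no match needed
  Position 3 ('e'): no match needed
  Position 4 ('d'): matches sub[0] = 'd'
  Position 5 ('d'): no match needed
  Position 6 ('e'): no match needed
  Position 7 ('c'): matches sub[1] = 'c'
All 2 characters matched => is a subsequence

1


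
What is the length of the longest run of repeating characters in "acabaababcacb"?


Input: "acabaababcacb"
Scanning for longest run:
  Position 1 ('c'): new char, reset run to 1
  Position 2 ('a'): new char, reset run to 1
  Position 3 ('b'): new char, reset run to 1
  Position 4 ('a'): new char, reset run to 1
  Position 5 ('a'): continues run of 'a', length=2
  Position 6 ('b'): new char, reset run to 1
  Position 7 ('a'): new char, reset run to 1
  Position 8 ('b'): new char, reset run to 1
  Position 9 ('c'): new char, reset run to 1
  Position 10 ('a'): new char, reset run to 1
  Position 11 ('c'): new char, reset run to 1
  Position 12 ('b'): new char, reset run to 1
Longest run: 'a' with length 2

2


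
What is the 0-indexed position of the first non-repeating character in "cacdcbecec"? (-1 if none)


Input: cacdcbecec
Character frequencies:
  'a': 1
  'b': 1
  'c': 5
  'd': 1
  'e': 2
Scanning left to right for freq == 1:
  Position 0 ('c'): freq=5, skip
  Position 1 ('a'): unique! => answer = 1

1


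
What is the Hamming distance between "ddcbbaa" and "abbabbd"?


Comparing "ddcbbaa" and "abbabbd" position by position:
  Position 0: 'd' vs 'a' => differ
  Position 1: 'd' vs 'b' => differ
  Position 2: 'c' vs 'b' => differ
  Position 3: 'b' vs 'a' => differ
  Position 4: 'b' vs 'b' => same
  Position 5: 'a' vs 'b' => differ
  Position 6: 'a' vs 'd' => differ
Total differences (Hamming distance): 6

6


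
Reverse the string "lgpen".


Input: lgpen
Reading characters right to left:
  Position 4: 'n'
  Position 3: 'e'
  Position 2: 'p'
  Position 1: 'g'
  Position 0: 'l'
Reversed: nepgl

nepgl


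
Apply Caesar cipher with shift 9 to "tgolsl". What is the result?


Caesar cipher: shift "tgolsl" by 9
  't' (pos 19) + 9 = pos 2 = 'c'
  'g' (pos 6) + 9 = pos 15 = 'p'
  'o' (pos 14) + 9 = pos 23 = 'x'
  'l' (pos 11) + 9 = pos 20 = 'u'
  's' (pos 18) + 9 = pos 1 = 'b'
  'l' (pos 11) + 9 = pos 20 = 'u'
Result: cpxubu

cpxubu


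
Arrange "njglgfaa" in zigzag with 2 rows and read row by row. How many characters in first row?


Zigzag "njglgfaa" into 2 rows:
Placing characters:
  'n' => row 0
  'j' => row 1
  'g' => row 0
  'l' => row 1
  'g' => row 0
  'f' => row 1
  'a' => row 0
  'a' => row 1
Rows:
  Row 0: "ngga"
  Row 1: "jlfa"
First row length: 4

4


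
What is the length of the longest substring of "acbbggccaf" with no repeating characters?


Input: "acbbggccaf"
Sliding window (track last position of each char):
  Position 0 ('a'): window [0,0] length 1 -- new best
  Position 1 ('c'): window [0,1] length 2 -- new best
  Position 2 ('b'): window [0,2] length 3 -- new best
  Position 3 ('b'): repeat (last at 2), move window start to 3
  Position 3 ('b'): window [3,3] length 1
  Position 4 ('g'): window [3,4] length 2
  Position 5 ('g'): repeat (last at 4), move window start to 5
  Position 5 ('g'): window [5,5] length 1
  Position 6 ('c'): window [5,6] length 2
  Position 7 ('c'): repeat (last at 6), move window start to 7
  Position 7 ('c'): window [7,7] length 1
  Position 8 ('a'): window [7,8] length 2
  Position 9 ('f'): window [7,9] length 3
Longest substring with no repeats: "acb" with length 3

3


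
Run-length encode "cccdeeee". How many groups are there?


Input: cccdeeee
Scanning for consecutive runs:
  Group 1: 'c' x 3 (positions 0-2)
  Group 2: 'd' x 1 (positions 3-3)
  Group 3: 'e' x 4 (positions 4-7)
Total groups: 3

3


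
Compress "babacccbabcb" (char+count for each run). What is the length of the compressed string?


Input: babacccbabcb
Runs:
  'b' x 1 => "b1"
  'a' x 1 => "a1"
  'b' x 1 => "b1"
  'a' x 1 => "a1"
  'c' x 3 => "c3"
  'b' x 1 => "b1"
  'a' x 1 => "a1"
  'b' x 1 => "b1"
  'c' x 1 => "c1"
  'b' x 1 => "b1"
Compressed: "b1a1b1a1c3b1a1b1c1b1"
Compressed length: 20

20


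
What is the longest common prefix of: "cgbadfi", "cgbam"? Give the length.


Words: cgbadfi, cgbam
  Position 0: all 'c' => match
  Position 1: all 'g' => match
  Position 2: all 'b' => match
  Position 3: all 'a' => match
  Position 4: ('d', 'm') => mismatch, stop
LCP = "cgba" (length 4)

4


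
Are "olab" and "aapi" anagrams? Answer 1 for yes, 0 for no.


Strings: "olab", "aapi"
Sorted first:  ablo
Sorted second: aaip
Differ at position 1: 'b' vs 'a' => not anagrams

0


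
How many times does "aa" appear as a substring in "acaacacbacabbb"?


Searching for "aa" in "acaacacbacabbb"
Scanning each position:
  Position 0: "ac" => no
  Position 1: "ca" => no
  Position 2: "aa" => MATCH
  Position 3: "ac" => no
  Position 4: "ca" => no
  Position 5: "ac" => no
  Position 6: "cb" => no
  Position 7: "ba" => no
  Position 8: "ac" => no
  Position 9: "ca" => no
  Position 10: "ab" => no
  Position 11: "bb" => no
  Position 12: "bb" => no
Total occurrences: 1

1


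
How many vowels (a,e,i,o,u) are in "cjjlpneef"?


Input: cjjlpneef
Checking each character:
  'c' at position 0: consonant
  'j' at position 1: consonant
  'j' at position 2: consonant
  'l' at position 3: consonant
  'p' at position 4: consonant
  'n' at position 5: consonant
  'e' at position 6: vowel (running total: 1)
  'e' at position 7: vowel (running total: 2)
  'f' at position 8: consonant
Total vowels: 2

2


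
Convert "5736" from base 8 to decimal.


Input: "5736" in base 8
Positional expansion:
  Digit '5' (value 5) x 8^3 = 2560
  Digit '7' (value 7) x 8^2 = 448
  Digit '3' (value 3) x 8^1 = 24
  Digit '6' (value 6) x 8^0 = 6
Sum = 3038

3038


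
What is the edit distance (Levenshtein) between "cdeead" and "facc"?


Computing edit distance: "cdeead" -> "facc"
DP table:
           f    a    c    c
      0    1    2    3    4
  c   1    1    2    2    3
  d   2    2    2    3    3
  e   3    3    3    3    4
  e   4    4    4    4    4
  a   5    5    4    5    5
  d   6    6    5    5    6
Edit distance = dp[6][4] = 6

6


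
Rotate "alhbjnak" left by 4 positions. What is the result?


Input: "alhbjnak", rotate left by 4
First 4 characters: "alhb"
Remaining characters: "jnak"
Concatenate remaining + first: "jnak" + "alhb" = "jnakalhb"

jnakalhb


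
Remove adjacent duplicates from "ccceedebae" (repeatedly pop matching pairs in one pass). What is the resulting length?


Input: ccceedebae
Stack-based adjacent duplicate removal:
  Read 'c': push. Stack: c
  Read 'c': matches stack top 'c' => pop. Stack: (empty)
  Read 'c': push. Stack: c
  Read 'e': push. Stack: ce
  Read 'e': matches stack top 'e' => pop. Stack: c
  Read 'd': push. Stack: cd
  Read 'e': push. Stack: cde
  Read 'b': push. Stack: cdeb
  Read 'a': push. Stack: cdeba
  Read 'e': push. Stack: cdebae
Final stack: "cdebae" (length 6)

6


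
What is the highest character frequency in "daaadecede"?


Input: daaadecede
Character counts:
  'a': 3
  'c': 1
  'd': 3
  'e': 3
Maximum frequency: 3

3


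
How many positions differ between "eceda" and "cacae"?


Comparing "eceda" and "cacae" position by position:
  Position 0: 'e' vs 'c' => DIFFER
  Position 1: 'c' vs 'a' => DIFFER
  Position 2: 'e' vs 'c' => DIFFER
  Position 3: 'd' vs 'a' => DIFFER
  Position 4: 'a' vs 'e' => DIFFER
Positions that differ: 5

5


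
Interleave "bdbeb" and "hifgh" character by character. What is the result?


Interleaving "bdbeb" and "hifgh":
  Position 0: 'b' from first, 'h' from second => "bh"
  Position 1: 'd' from first, 'i' from second => "di"
  Position 2: 'b' from first, 'f' from second => "bf"
  Position 3: 'e' from first, 'g' from second => "eg"
  Position 4: 'b' from first, 'h' from second => "bh"
Result: bhdibfegbh

bhdibfegbh


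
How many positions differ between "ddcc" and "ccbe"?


Comparing "ddcc" and "ccbe" position by position:
  Position 0: 'd' vs 'c' => DIFFER
  Position 1: 'd' vs 'c' => DIFFER
  Position 2: 'c' vs 'b' => DIFFER
  Position 3: 'c' vs 'e' => DIFFER
Positions that differ: 4

4


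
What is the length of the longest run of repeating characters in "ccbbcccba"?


Input: "ccbbcccba"
Scanning for longest run:
  Position 1 ('c'): continues run of 'c', length=2
  Position 2 ('b'): new char, reset run to 1
  Position 3 ('b'): continues run of 'b', length=2
  Position 4 ('c'): new char, reset run to 1
  Position 5 ('c'): continues run of 'c', length=2
  Position 6 ('c'): continues run of 'c', length=3
  Position 7 ('b'): new char, reset run to 1
  Position 8 ('a'): new char, reset run to 1
Longest run: 'c' with length 3

3


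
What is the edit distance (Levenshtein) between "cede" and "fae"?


Computing edit distance: "cede" -> "fae"
DP table:
           f    a    e
      0    1    2    3
  c   1    1    2    3
  e   2    2    2    2
  d   3    3    3    3
  e   4    4    4    3
Edit distance = dp[4][3] = 3

3


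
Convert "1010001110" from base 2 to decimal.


Input: "1010001110" in base 2
Positional expansion:
  Digit '1' (value 1) x 2^9 = 512
  Digit '0' (value 0) x 2^8 = 0
  Digit '1' (value 1) x 2^7 = 128
  Digit '0' (value 0) x 2^6 = 0
  Digit '0' (value 0) x 2^5 = 0
  Digit '0' (value 0) x 2^4 = 0
  Digit '1' (value 1) x 2^3 = 8
  Digit '1' (value 1) x 2^2 = 4
  Digit '1' (value 1) x 2^1 = 2
  Digit '0' (value 0) x 2^0 = 0
Sum = 654

654


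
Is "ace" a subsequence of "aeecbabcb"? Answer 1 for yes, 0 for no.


Check if "ace" is a subsequence of "aeecbabcb"
Greedy scan:
  Position 0 ('a'): matches sub[0] = 'a'
  Position 1 ('e'): no match needed
  Position 2 ('e'): no match needed
  Position 3 ('c'): matches sub[1] = 'c'
  Position 4 ('b'): no match needed
  Position 5 ('a'): no match needed
  Position 6 ('b'): no match needed
  Position 7 ('c'): no match needed
  Position 8 ('b'): no match needed
Only matched 2/3 characters => not a subsequence

0


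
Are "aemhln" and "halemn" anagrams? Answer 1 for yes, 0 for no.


Strings: "aemhln", "halemn"
Sorted first:  aehlmn
Sorted second: aehlmn
Sorted forms match => anagrams

1


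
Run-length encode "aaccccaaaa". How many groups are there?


Input: aaccccaaaa
Scanning for consecutive runs:
  Group 1: 'a' x 2 (positions 0-1)
  Group 2: 'c' x 4 (positions 2-5)
  Group 3: 'a' x 4 (positions 6-9)
Total groups: 3

3


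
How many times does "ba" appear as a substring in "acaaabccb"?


Searching for "ba" in "acaaabccb"
Scanning each position:
  Position 0: "ac" => no
  Position 1: "ca" => no
  Position 2: "aa" => no
  Position 3: "aa" => no
  Position 4: "ab" => no
  Position 5: "bc" => no
  Position 6: "cc" => no
  Position 7: "cb" => no
Total occurrences: 0

0


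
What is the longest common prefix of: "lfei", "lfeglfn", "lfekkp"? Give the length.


Words: lfei, lfeglfn, lfekkp
  Position 0: all 'l' => match
  Position 1: all 'f' => match
  Position 2: all 'e' => match
  Position 3: ('i', 'g', 'k') => mismatch, stop
LCP = "lfe" (length 3)

3


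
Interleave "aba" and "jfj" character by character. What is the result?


Interleaving "aba" and "jfj":
  Position 0: 'a' from first, 'j' from second => "aj"
  Position 1: 'b' from first, 'f' from second => "bf"
  Position 2: 'a' from first, 'j' from second => "aj"
Result: ajbfaj

ajbfaj


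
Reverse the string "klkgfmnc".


Input: klkgfmnc
Reading characters right to left:
  Position 7: 'c'
  Position 6: 'n'
  Position 5: 'm'
  Position 4: 'f'
  Position 3: 'g'
  Position 2: 'k'
  Position 1: 'l'
  Position 0: 'k'
Reversed: cnmfgklk

cnmfgklk


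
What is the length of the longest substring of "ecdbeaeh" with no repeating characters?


Input: "ecdbeaeh"
Sliding window (track last position of each char):
  Position 0 ('e'): window [0,0] length 1 -- new best
  Position 1 ('c'): window [0,1] length 2 -- new best
  Position 2 ('d'): window [0,2] length 3 -- new best
  Position 3 ('b'): window [0,3] length 4 -- new best
  Position 4 ('e'): repeat (last at 0), move window start to 1
  Position 4 ('e'): window [1,4] length 4
  Position 5 ('a'): window [1,5] length 5 -- new best
  Position 6 ('e'): repeat (last at 4), move window start to 5
  Position 6 ('e'): window [5,6] length 2
  Position 7 ('h'): window [5,7] length 3
Longest substring with no repeats: "cdbea" with length 5

5


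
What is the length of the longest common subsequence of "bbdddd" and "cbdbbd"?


LCS of "bbdddd" and "cbdbbd"
DP table:
           c    b    d    b    b    d
      0    0    0    0    0    0    0
  b   0    0    1    1    1    1    1
  b   0    0    1    1    2    2    2
  d   0    0    1    2    2    2    3
  d   0    0    1    2    2    2    3
  d   0    0    1    2    2    2    3
  d   0    0    1    2    2    2    3
LCS length = dp[6][6] = 3

3


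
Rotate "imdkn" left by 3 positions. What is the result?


Input: "imdkn", rotate left by 3
First 3 characters: "imd"
Remaining characters: "kn"
Concatenate remaining + first: "kn" + "imd" = "knimd"

knimd


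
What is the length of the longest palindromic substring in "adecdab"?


Input: "adecdab"
Checking substrings for palindromes:
  No multi-char palindromic substrings found
Longest palindromic substring: "a" with length 1

1


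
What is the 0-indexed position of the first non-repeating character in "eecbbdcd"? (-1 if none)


Input: eecbbdcd
Character frequencies:
  'b': 2
  'c': 2
  'd': 2
  'e': 2
Scanning left to right for freq == 1:
  Position 0 ('e'): freq=2, skip
  Position 1 ('e'): freq=2, skip
  Position 2 ('c'): freq=2, skip
  Position 3 ('b'): freq=2, skip
  Position 4 ('b'): freq=2, skip
  Position 5 ('d'): freq=2, skip
  Position 6 ('c'): freq=2, skip
  Position 7 ('d'): freq=2, skip
  No unique character found => answer = -1

-1


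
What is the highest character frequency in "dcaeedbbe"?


Input: dcaeedbbe
Character counts:
  'a': 1
  'b': 2
  'c': 1
  'd': 2
  'e': 3
Maximum frequency: 3

3


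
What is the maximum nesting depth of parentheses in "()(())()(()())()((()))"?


Input: "()(())()(()())()((()))"
Tracking depth:
  Position 0 '(': depth becomes 1
  Position 1 ')': depth becomes 0
  Position 2 '(': depth becomes 1
  Position 3 '(': depth becomes 2
  Position 4 ')': depth becomes 1
  Position 5 ')': depth becomes 0
  Position 6 '(': depth becomes 1
  Position 7 ')': depth becomes 0
  Position 8 '(': depth becomes 1
  Position 9 '(': depth becomes 2
  Position 10 ')': depth becomes 1
  Position 11 '(': depth becomes 2
  Position 12 ')': depth becomes 1
  Position 13 ')': depth becomes 0
  Position 14 '(': depth becomes 1
  Position 15 ')': depth becomes 0
  Position 16 '(': depth becomes 1
  Position 17 '(': depth becomes 2
  Position 18 '(': depth becomes 3
  Position 19 ')': depth becomes 2
  Position 20 ')': depth becomes 1
  Position 21 ')': depth becomes 0
Maximum depth reached: 3

3


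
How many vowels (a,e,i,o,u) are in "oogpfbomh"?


Input: oogpfbomh
Checking each character:
  'o' at position 0: vowel (running total: 1)
  'o' at position 1: vowel (running total: 2)
  'g' at position 2: consonant
  'p' at position 3: consonant
  'f' at position 4: consonant
  'b' at position 5: consonant
  'o' at position 6: vowel (running total: 3)
  'm' at position 7: consonant
  'h' at position 8: consonant
Total vowels: 3

3


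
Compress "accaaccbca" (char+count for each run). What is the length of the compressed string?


Input: accaaccbca
Runs:
  'a' x 1 => "a1"
  'c' x 2 => "c2"
  'a' x 2 => "a2"
  'c' x 2 => "c2"
  'b' x 1 => "b1"
  'c' x 1 => "c1"
  'a' x 1 => "a1"
Compressed: "a1c2a2c2b1c1a1"
Compressed length: 14

14


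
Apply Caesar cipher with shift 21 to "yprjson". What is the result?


Caesar cipher: shift "yprjson" by 21
  'y' (pos 24) + 21 = pos 19 = 't'
  'p' (pos 15) + 21 = pos 10 = 'k'
  'r' (pos 17) + 21 = pos 12 = 'm'
  'j' (pos 9) + 21 = pos 4 = 'e'
  's' (pos 18) + 21 = pos 13 = 'n'
  'o' (pos 14) + 21 = pos 9 = 'j'
  'n' (pos 13) + 21 = pos 8 = 'i'
Result: tkmenji

tkmenji


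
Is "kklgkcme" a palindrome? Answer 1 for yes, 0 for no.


Input: kklgkcme
Reversed: emckglkk
  Compare pos 0 ('k') with pos 7 ('e'): MISMATCH
  Compare pos 1 ('k') with pos 6 ('m'): MISMATCH
  Compare pos 2 ('l') with pos 5 ('c'): MISMATCH
  Compare pos 3 ('g') with pos 4 ('k'): MISMATCH
Result: not a palindrome

0


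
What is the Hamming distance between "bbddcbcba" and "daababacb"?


Comparing "bbddcbcba" and "daababacb" position by position:
  Position 0: 'b' vs 'd' => differ
  Position 1: 'b' vs 'a' => differ
  Position 2: 'd' vs 'a' => differ
  Position 3: 'd' vs 'b' => differ
  Position 4: 'c' vs 'a' => differ
  Position 5: 'b' vs 'b' => same
  Position 6: 'c' vs 'a' => differ
  Position 7: 'b' vs 'c' => differ
  Position 8: 'a' vs 'b' => differ
Total differences (Hamming distance): 8

8


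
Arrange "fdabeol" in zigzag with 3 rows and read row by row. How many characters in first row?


Zigzag "fdabeol" into 3 rows:
Placing characters:
  'f' => row 0
  'd' => row 1
  'a' => row 2
  'b' => row 1
  'e' => row 0
  'o' => row 1
  'l' => row 2
Rows:
  Row 0: "fe"
  Row 1: "dbo"
  Row 2: "al"
First row length: 2

2


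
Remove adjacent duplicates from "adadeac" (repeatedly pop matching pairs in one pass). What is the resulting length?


Input: adadeac
Stack-based adjacent duplicate removal:
  Read 'a': push. Stack: a
  Read 'd': push. Stack: ad
  Read 'a': push. Stack: ada
  Read 'd': push. Stack: adad
  Read 'e': push. Stack: adade
  Read 'a': push. Stack: adadea
  Read 'c': push. Stack: adadeac
Final stack: "adadeac" (length 7)

7


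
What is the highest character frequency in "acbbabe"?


Input: acbbabe
Character counts:
  'a': 2
  'b': 3
  'c': 1
  'e': 1
Maximum frequency: 3

3


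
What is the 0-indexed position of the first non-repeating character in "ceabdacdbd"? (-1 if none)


Input: ceabdacdbd
Character frequencies:
  'a': 2
  'b': 2
  'c': 2
  'd': 3
  'e': 1
Scanning left to right for freq == 1:
  Position 0 ('c'): freq=2, skip
  Position 1 ('e'): unique! => answer = 1

1


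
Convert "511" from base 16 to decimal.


Input: "511" in base 16
Positional expansion:
  Digit '5' (value 5) x 16^2 = 1280
  Digit '1' (value 1) x 16^1 = 16
  Digit '1' (value 1) x 16^0 = 1
Sum = 1297

1297


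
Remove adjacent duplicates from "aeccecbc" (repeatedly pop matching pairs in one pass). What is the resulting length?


Input: aeccecbc
Stack-based adjacent duplicate removal:
  Read 'a': push. Stack: a
  Read 'e': push. Stack: ae
  Read 'c': push. Stack: aec
  Read 'c': matches stack top 'c' => pop. Stack: ae
  Read 'e': matches stack top 'e' => pop. Stack: a
  Read 'c': push. Stack: ac
  Read 'b': push. Stack: acb
  Read 'c': push. Stack: acbc
Final stack: "acbc" (length 4)

4


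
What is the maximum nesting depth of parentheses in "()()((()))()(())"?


Input: "()()((()))()(())"
Tracking depth:
  Position 0 '(': depth becomes 1
  Position 1 ')': depth becomes 0
  Position 2 '(': depth becomes 1
  Position 3 ')': depth becomes 0
  Position 4 '(': depth becomes 1
  Position 5 '(': depth becomes 2
  Position 6 '(': depth becomes 3
  Position 7 ')': depth becomes 2
  Position 8 ')': depth becomes 1
  Position 9 ')': depth becomes 0
  Position 10 '(': depth becomes 1
  Position 11 ')': depth becomes 0
  Position 12 '(': depth becomes 1
  Position 13 '(': depth becomes 2
  Position 14 ')': depth becomes 1
  Position 15 ')': depth becomes 0
Maximum depth reached: 3

3


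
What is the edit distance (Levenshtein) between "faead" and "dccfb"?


Computing edit distance: "faead" -> "dccfb"
DP table:
           d    c    c    f    b
      0    1    2    3    4    5
  f   1    1    2    3    3    4
  a   2    2    2    3    4    4
  e   3    3    3    3    4    5
  a   4    4    4    4    4    5
  d   5    4    5    5    5    5
Edit distance = dp[5][5] = 5

5


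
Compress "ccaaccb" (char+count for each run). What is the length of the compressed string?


Input: ccaaccb
Runs:
  'c' x 2 => "c2"
  'a' x 2 => "a2"
  'c' x 2 => "c2"
  'b' x 1 => "b1"
Compressed: "c2a2c2b1"
Compressed length: 8

8


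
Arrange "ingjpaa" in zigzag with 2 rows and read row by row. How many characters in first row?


Zigzag "ingjpaa" into 2 rows:
Placing characters:
  'i' => row 0
  'n' => row 1
  'g' => row 0
  'j' => row 1
  'p' => row 0
  'a' => row 1
  'a' => row 0
Rows:
  Row 0: "igpa"
  Row 1: "nja"
First row length: 4

4


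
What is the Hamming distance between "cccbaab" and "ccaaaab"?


Comparing "cccbaab" and "ccaaaab" position by position:
  Position 0: 'c' vs 'c' => same
  Position 1: 'c' vs 'c' => same
  Position 2: 'c' vs 'a' => differ
  Position 3: 'b' vs 'a' => differ
  Position 4: 'a' vs 'a' => same
  Position 5: 'a' vs 'a' => same
  Position 6: 'b' vs 'b' => same
Total differences (Hamming distance): 2

2


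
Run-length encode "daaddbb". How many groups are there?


Input: daaddbb
Scanning for consecutive runs:
  Group 1: 'd' x 1 (positions 0-0)
  Group 2: 'a' x 2 (positions 1-2)
  Group 3: 'd' x 2 (positions 3-4)
  Group 4: 'b' x 2 (positions 5-6)
Total groups: 4

4


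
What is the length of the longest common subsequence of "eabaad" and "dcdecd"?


LCS of "eabaad" and "dcdecd"
DP table:
           d    c    d    e    c    d
      0    0    0    0    0    0    0
  e   0    0    0    0    1    1    1
  a   0    0    0    0    1    1    1
  b   0    0    0    0    1    1    1
  a   0    0    0    0    1    1    1
  a   0    0    0    0    1    1    1
  d   0    1    1    1    1    1    2
LCS length = dp[6][6] = 2

2


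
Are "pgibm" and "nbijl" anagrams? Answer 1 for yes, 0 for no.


Strings: "pgibm", "nbijl"
Sorted first:  bgimp
Sorted second: bijln
Differ at position 1: 'g' vs 'i' => not anagrams

0


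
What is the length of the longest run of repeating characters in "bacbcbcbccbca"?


Input: "bacbcbcbccbca"
Scanning for longest run:
  Position 1 ('a'): new char, reset run to 1
  Position 2 ('c'): new char, reset run to 1
  Position 3 ('b'): new char, reset run to 1
  Position 4 ('c'): new char, reset run to 1
  Position 5 ('b'): new char, reset run to 1
  Position 6 ('c'): new char, reset run to 1
  Position 7 ('b'): new char, reset run to 1
  Position 8 ('c'): new char, reset run to 1
  Position 9 ('c'): continues run of 'c', length=2
  Position 10 ('b'): new char, reset run to 1
  Position 11 ('c'): new char, reset run to 1
  Position 12 ('a'): new char, reset run to 1
Longest run: 'c' with length 2

2
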